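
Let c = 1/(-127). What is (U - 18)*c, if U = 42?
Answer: -24/127 ≈ -0.18898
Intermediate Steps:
c = -1/127 ≈ -0.0078740
(U - 18)*c = (42 - 18)*(-1/127) = 24*(-1/127) = -24/127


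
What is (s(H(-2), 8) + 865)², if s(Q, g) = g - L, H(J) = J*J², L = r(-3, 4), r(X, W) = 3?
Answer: 756900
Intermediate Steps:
L = 3
H(J) = J³
s(Q, g) = -3 + g (s(Q, g) = g - 1*3 = g - 3 = -3 + g)
(s(H(-2), 8) + 865)² = ((-3 + 8) + 865)² = (5 + 865)² = 870² = 756900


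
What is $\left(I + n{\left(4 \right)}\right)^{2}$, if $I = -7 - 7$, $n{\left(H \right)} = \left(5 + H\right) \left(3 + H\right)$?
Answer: $2401$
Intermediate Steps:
$n{\left(H \right)} = \left(3 + H\right) \left(5 + H\right)$
$I = -14$ ($I = -7 - 7 = -14$)
$\left(I + n{\left(4 \right)}\right)^{2} = \left(-14 + \left(15 + 4^{2} + 8 \cdot 4\right)\right)^{2} = \left(-14 + \left(15 + 16 + 32\right)\right)^{2} = \left(-14 + 63\right)^{2} = 49^{2} = 2401$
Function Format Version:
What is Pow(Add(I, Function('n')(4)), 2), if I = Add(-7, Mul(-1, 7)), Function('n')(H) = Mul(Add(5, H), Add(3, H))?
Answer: 2401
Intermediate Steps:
Function('n')(H) = Mul(Add(3, H), Add(5, H))
I = -14 (I = Add(-7, -7) = -14)
Pow(Add(I, Function('n')(4)), 2) = Pow(Add(-14, Add(15, Pow(4, 2), Mul(8, 4))), 2) = Pow(Add(-14, Add(15, 16, 32)), 2) = Pow(Add(-14, 63), 2) = Pow(49, 2) = 2401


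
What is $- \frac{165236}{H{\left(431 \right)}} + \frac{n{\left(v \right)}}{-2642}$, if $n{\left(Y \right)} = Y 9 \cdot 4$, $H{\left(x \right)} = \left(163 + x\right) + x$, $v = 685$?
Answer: $- \frac{230915006}{1354025} \approx -170.54$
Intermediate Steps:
$H{\left(x \right)} = 163 + 2 x$
$n{\left(Y \right)} = 36 Y$ ($n{\left(Y \right)} = 9 Y 4 = 36 Y$)
$- \frac{165236}{H{\left(431 \right)}} + \frac{n{\left(v \right)}}{-2642} = - \frac{165236}{163 + 2 \cdot 431} + \frac{36 \cdot 685}{-2642} = - \frac{165236}{163 + 862} + 24660 \left(- \frac{1}{2642}\right) = - \frac{165236}{1025} - \frac{12330}{1321} = - \frac{230915006}{1354025}$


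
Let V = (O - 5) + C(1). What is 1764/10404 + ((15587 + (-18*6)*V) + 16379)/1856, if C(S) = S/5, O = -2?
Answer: 822531/46240 ≈ 17.788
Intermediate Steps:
C(S) = S/5 (C(S) = S*(1/5) = S/5)
V = -34/5 (V = (-2 - 5) + (1/5)*1 = -7 + 1/5 = -34/5 ≈ -6.8000)
1764/10404 + ((15587 + (-18*6)*V) + 16379)/1856 = 1764/10404 + ((15587 - 18*6*(-34/5)) + 16379)/1856 = 1764*(1/10404) + ((15587 - 108*(-34/5)) + 16379)*(1/1856) = 49/289 + ((15587 + 3672/5) + 16379)*(1/1856) = 49/289 + (81607/5 + 16379)*(1/1856) = 49/289 + (163502/5)*(1/1856) = 49/289 + 2819/160 = 822531/46240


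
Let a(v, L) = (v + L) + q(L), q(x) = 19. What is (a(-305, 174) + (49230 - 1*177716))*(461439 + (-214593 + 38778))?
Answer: -36730675152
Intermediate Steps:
a(v, L) = 19 + L + v (a(v, L) = (v + L) + 19 = (L + v) + 19 = 19 + L + v)
(a(-305, 174) + (49230 - 1*177716))*(461439 + (-214593 + 38778)) = ((19 + 174 - 305) + (49230 - 1*177716))*(461439 + (-214593 + 38778)) = (-112 + (49230 - 177716))*(461439 - 175815) = (-112 - 128486)*285624 = -128598*285624 = -36730675152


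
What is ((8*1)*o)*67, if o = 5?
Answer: 2680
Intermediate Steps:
((8*1)*o)*67 = ((8*1)*5)*67 = (8*5)*67 = 40*67 = 2680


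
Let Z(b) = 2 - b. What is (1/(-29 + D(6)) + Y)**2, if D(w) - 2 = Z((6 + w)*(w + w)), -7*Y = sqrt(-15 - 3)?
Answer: -514049/1399489 + 6*I*sqrt(2)/1183 ≈ -0.36731 + 0.0071727*I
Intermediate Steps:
Y = -3*I*sqrt(2)/7 (Y = -sqrt(-15 - 3)/7 = -3*I*sqrt(2)/7 ≈ -0.60609*I)
D(w) = 4 - 2*w*(6 + w) (D(w) = 2 + (2 - (6 + w)*(w + w)) = 2 + (2 - (6 + w)*2*w) = 2 + (2 - 2*w*(6 + w)) = 4 - 2*w*(6 + w))
(1/(-29 + D(6)) + Y)**2 = (1/(-29 + (4 - 2*6*(6 + 6))) - 3*I*sqrt(2)/7)**2 = (1/(-29 + (4 - 2*6*12)) - 3*I*sqrt(2)/7)**2 = (1/(-29 + (4 - 144)) - 3*I*sqrt(2)/7)**2 = (1/(-29 - 140) - 3*I*sqrt(2)/7)**2 = (1/(-169) - 3*I*sqrt(2)/7)**2 = (-1/169 - 3*I*sqrt(2)/7)**2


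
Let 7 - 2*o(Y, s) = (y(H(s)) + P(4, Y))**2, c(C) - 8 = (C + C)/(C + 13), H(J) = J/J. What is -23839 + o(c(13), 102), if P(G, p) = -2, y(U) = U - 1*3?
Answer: -47687/2 ≈ -23844.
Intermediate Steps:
H(J) = 1
y(U) = -3 + U (y(U) = U - 3 = -3 + U)
c(C) = 8 + 2*C/(13 + C) (c(C) = 8 + (C + C)/(C + 13) = 8 + (2*C)/(13 + C) = 8 + 2*C/(13 + C))
o(Y, s) = -9/2 (o(Y, s) = 7/2 - ((-3 + 1) - 2)**2/2 = 7/2 - (-2 - 2)**2/2 = 7/2 - 1/2*(-4)**2 = 7/2 - 1/2*16 = 7/2 - 8 = -9/2)
-23839 + o(c(13), 102) = -23839 - 9/2 = -47687/2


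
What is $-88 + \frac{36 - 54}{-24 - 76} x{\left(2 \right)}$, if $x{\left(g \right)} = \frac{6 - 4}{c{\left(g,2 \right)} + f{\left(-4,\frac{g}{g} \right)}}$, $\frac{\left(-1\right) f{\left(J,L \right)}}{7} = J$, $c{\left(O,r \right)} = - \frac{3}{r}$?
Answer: $- \frac{116582}{1325} \approx -87.986$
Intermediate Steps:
$f{\left(J,L \right)} = - 7 J$
$x{\left(g \right)} = \frac{4}{53}$ ($x{\left(g \right)} = \frac{6 - 4}{- \frac{3}{2} - -28} = \frac{2}{\left(-3\right) \frac{1}{2} + 28} = \frac{2}{- \frac{3}{2} + 28} = \frac{2}{\frac{53}{2}} = 2 \cdot \frac{2}{53} = \frac{4}{53}$)
$-88 + \frac{36 - 54}{-24 - 76} x{\left(2 \right)} = -88 + \frac{36 - 54}{-24 - 76} \cdot \frac{4}{53} = -88 + - \frac{18}{-100} \cdot \frac{4}{53} = -88 + \left(-18\right) \left(- \frac{1}{100}\right) \frac{4}{53} = -88 + \frac{9}{50} \cdot \frac{4}{53} = -88 + \frac{18}{1325} = - \frac{116582}{1325}$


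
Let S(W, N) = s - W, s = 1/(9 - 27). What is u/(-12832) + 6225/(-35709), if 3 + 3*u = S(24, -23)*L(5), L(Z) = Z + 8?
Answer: -1370180851/8247921984 ≈ -0.16612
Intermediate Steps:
s = -1/18 (s = 1/(-18) = -1/18 ≈ -0.055556)
L(Z) = 8 + Z
S(W, N) = -1/18 - W
u = -5683/54 (u = -1 + ((-1/18 - 1*24)*(8 + 5))/3 = -1 + ((-1/18 - 24)*13)/3 = -1 + (-433/18*13)/3 = -1 + (1/3)*(-5629/18) = -1 - 5629/54 = -5683/54 ≈ -105.24)
u/(-12832) + 6225/(-35709) = -5683/54/(-12832) + 6225/(-35709) = -5683/54*(-1/12832) + 6225*(-1/35709) = 5683/692928 - 2075/11903 = -1370180851/8247921984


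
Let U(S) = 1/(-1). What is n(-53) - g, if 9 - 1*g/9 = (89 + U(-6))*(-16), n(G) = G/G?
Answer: -12752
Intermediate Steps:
U(S) = -1
n(G) = 1
g = 12753 (g = 81 - 9*(89 - 1)*(-16) = 81 - 792*(-16) = 81 - 9*(-1408) = 81 + 12672 = 12753)
n(-53) - g = 1 - 1*12753 = 1 - 12753 = -12752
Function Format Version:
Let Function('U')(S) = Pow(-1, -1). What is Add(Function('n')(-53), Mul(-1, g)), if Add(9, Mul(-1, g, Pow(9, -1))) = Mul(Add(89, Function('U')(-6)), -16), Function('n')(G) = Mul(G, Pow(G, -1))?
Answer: -12752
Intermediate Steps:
Function('U')(S) = -1
Function('n')(G) = 1
g = 12753 (g = Add(81, Mul(-9, Mul(Add(89, -1), -16))) = Add(81, Mul(-9, Mul(88, -16))) = Add(81, Mul(-9, -1408)) = Add(81, 12672) = 12753)
Add(Function('n')(-53), Mul(-1, g)) = Add(1, Mul(-1, 12753)) = Add(1, -12753) = -12752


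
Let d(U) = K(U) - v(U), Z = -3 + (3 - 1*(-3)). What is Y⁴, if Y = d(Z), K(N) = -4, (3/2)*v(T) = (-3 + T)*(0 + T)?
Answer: 256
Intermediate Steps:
v(T) = 2*T*(-3 + T)/3 (v(T) = 2*((-3 + T)*(0 + T))/3 = 2*((-3 + T)*T)/3 = 2*(T*(-3 + T))/3 = 2*T*(-3 + T)/3)
Z = 3 (Z = -3 + (3 + 3) = -3 + 6 = 3)
d(U) = -4 - 2*U*(-3 + U)/3
Y = -4 (Y = -4 - ⅔*3*(-3 + 3) = -4 - ⅔*3*0 = -4 + 0 = -4)
Y⁴ = (-4)⁴ = 256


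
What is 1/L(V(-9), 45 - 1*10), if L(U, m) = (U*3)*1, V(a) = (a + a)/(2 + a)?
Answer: 7/54 ≈ 0.12963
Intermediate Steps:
V(a) = 2*a/(2 + a) (V(a) = (2*a)/(2 + a) = 2*a/(2 + a))
L(U, m) = 3*U (L(U, m) = (3*U)*1 = 3*U)
1/L(V(-9), 45 - 1*10) = 1/(3*(2*(-9)/(2 - 9))) = 1/(3*(2*(-9)/(-7))) = 1/(3*(2*(-9)*(-⅐))) = 1/(3*(18/7)) = 1/(54/7) = 7/54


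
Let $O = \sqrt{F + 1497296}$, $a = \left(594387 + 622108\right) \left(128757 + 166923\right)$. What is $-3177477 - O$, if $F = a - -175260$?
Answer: $-3177477 - 2 \sqrt{89923728539} \approx -3.7772 \cdot 10^{6}$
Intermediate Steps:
$a = 359693241600$ ($a = 1216495 \cdot 295680 = 359693241600$)
$F = 359693416860$ ($F = 359693241600 - -175260 = 359693241600 + 175260 = 359693416860$)
$O = 2 \sqrt{89923728539}$ ($O = \sqrt{359693416860 + 1497296} = \sqrt{359694914156} = 2 \sqrt{89923728539} \approx 5.9975 \cdot 10^{5}$)
$-3177477 - O = -3177477 - 2 \sqrt{89923728539}$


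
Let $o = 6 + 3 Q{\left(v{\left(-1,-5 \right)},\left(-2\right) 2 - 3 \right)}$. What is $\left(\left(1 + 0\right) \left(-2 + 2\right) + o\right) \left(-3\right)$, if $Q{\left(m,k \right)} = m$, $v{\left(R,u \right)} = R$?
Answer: $-9$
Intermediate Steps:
$o = 3$ ($o = 6 + 3 \left(-1\right) = 6 - 3 = 3$)
$\left(\left(1 + 0\right) \left(-2 + 2\right) + o\right) \left(-3\right) = \left(\left(1 + 0\right) \left(-2 + 2\right) + 3\right) \left(-3\right) = \left(1 \cdot 0 + 3\right) \left(-3\right) = \left(0 + 3\right) \left(-3\right) = 3 \left(-3\right) = -9$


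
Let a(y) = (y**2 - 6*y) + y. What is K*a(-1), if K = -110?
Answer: -660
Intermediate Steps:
a(y) = y**2 - 5*y
K*a(-1) = -(-110)*(-5 - 1) = -(-110)*(-6) = -110*6 = -660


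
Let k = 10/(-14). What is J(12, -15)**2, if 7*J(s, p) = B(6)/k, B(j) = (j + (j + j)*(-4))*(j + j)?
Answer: 254016/25 ≈ 10161.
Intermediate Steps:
k = -5/7 (k = 10*(-1/14) = -5/7 ≈ -0.71429)
B(j) = -14*j**2 (B(j) = (j + (2*j)*(-4))*(2*j) = (j - 8*j)*(2*j) = (-7*j)*(2*j) = -14*j**2)
J(s, p) = 504/5 (J(s, p) = ((-14*6**2)/(-5/7))/7 = (-14*36*(-7/5))/7 = (-504*(-7/5))/7 = (1/7)*(3528/5) = 504/5)
J(12, -15)**2 = (504/5)**2 = 254016/25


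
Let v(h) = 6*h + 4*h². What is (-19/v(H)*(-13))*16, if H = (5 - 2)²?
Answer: 1976/189 ≈ 10.455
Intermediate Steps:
H = 9 (H = 3² = 9)
v(h) = 4*h² + 6*h
(-19/v(H)*(-13))*16 = (-19*1/(18*(3 + 2*9))*(-13))*16 = (-19*1/(18*(3 + 18))*(-13))*16 = (-19/(2*9*21)*(-13))*16 = (-19/378*(-13))*16 = (-19*1/378*(-13))*16 = -19/378*(-13)*16 = (247/378)*16 = 1976/189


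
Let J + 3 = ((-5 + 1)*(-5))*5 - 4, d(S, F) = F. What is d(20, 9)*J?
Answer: 837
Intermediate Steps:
J = 93 (J = -3 + (((-5 + 1)*(-5))*5 - 4) = -3 + (-4*(-5)*5 - 4) = -3 + (20*5 - 4) = -3 + (100 - 4) = -3 + 96 = 93)
d(20, 9)*J = 9*93 = 837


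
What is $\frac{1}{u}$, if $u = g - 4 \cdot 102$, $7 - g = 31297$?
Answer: $- \frac{1}{31698} \approx -3.1548 \cdot 10^{-5}$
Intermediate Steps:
$g = -31290$ ($g = 7 - 31297 = -31290$)
$u = -31698$ ($u = -31290 - 4 \cdot 102 = -31290 - 408 = -31698$)
$\frac{1}{u} = \frac{1}{-31698} = - \frac{1}{31698}$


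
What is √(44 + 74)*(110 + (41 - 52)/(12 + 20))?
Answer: 3509*√118/32 ≈ 1191.2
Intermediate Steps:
√(44 + 74)*(110 + (41 - 52)/(12 + 20)) = √118*(110 - 11/32) = √118*(3509/32) = 3509*√118/32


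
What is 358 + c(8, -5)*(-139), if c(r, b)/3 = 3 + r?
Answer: -4229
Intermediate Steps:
c(r, b) = 9 + 3*r (c(r, b) = 3*(3 + r) = 9 + 3*r)
358 + c(8, -5)*(-139) = 358 + (9 + 3*8)*(-139) = 358 + (9 + 24)*(-139) = 358 + 33*(-139) = 358 - 4587 = -4229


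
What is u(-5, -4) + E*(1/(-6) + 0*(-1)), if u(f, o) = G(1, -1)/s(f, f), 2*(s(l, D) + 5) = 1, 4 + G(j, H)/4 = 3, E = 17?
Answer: -35/18 ≈ -1.9444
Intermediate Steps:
G(j, H) = -4 (G(j, H) = -16 + 4*3 = -16 + 12 = -4)
s(l, D) = -9/2 (s(l, D) = -5 + (½)*1 = -5 + ½ = -9/2)
u(f, o) = 8/9 (u(f, o) = -4/(-9/2) = -4*(-2/9) = 8/9)
u(-5, -4) + E*(1/(-6) + 0*(-1)) = 8/9 + 17*(1/(-6) + 0*(-1)) = 8/9 + 17*(-⅙ + 0) = 8/9 + 17*(-⅙) = 8/9 - 17/6 = -35/18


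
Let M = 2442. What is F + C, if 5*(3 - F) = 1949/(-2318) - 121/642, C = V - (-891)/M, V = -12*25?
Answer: -40804803329/137654430 ≈ -296.43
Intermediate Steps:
V = -300
C = -22173/74 (C = -300 - (-891)/2442 = -300 - 1*(-27/74) = -300 + 27/74 = -22173/74 ≈ -299.64)
F = 5963519/1860195 (F = 3 - (1949/(-2318) - 121/642)/5 = 3 - (1949*(-1/2318) - 121*1/642)/5 = 3 - (-1949/2318 - 121/642)/5 = 3 - ⅕*(-382934/372039) = 3 + 382934/1860195 = 5963519/1860195 ≈ 3.2059)
F + C = 5963519/1860195 - 22173/74 = -40804803329/137654430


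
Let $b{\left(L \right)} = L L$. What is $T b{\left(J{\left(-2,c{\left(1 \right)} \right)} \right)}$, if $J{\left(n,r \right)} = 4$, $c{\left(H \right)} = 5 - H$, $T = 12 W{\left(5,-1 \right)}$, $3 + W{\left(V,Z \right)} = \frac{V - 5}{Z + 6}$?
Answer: $-576$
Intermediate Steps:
$W{\left(V,Z \right)} = -3 + \frac{-5 + V}{6 + Z}$ ($W{\left(V,Z \right)} = -3 + \frac{V - 5}{Z + 6} = -3 + \frac{-5 + V}{6 + Z}$)
$T = -36$ ($T = 12 \frac{-23 + 5 - -3}{6 - 1} = 12 \frac{-23 + 5 + 3}{5} = 12 \cdot \frac{1}{5} \left(-15\right) = 12 \left(-3\right) = -36$)
$b{\left(L \right)} = L^{2}$
$T b{\left(J{\left(-2,c{\left(1 \right)} \right)} \right)} = - 36 \cdot 4^{2} = \left(-36\right) 16 = -576$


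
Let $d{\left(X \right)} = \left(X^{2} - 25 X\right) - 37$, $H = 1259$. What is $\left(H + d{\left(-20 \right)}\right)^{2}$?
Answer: $4502884$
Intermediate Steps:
$d{\left(X \right)} = -37 + X^{2} - 25 X$
$\left(H + d{\left(-20 \right)}\right)^{2} = \left(1259 - \left(-463 - 400\right)\right)^{2} = \left(1259 + \left(-37 + 400 + 500\right)\right)^{2} = \left(1259 + 863\right)^{2} = 2122^{2} = 4502884$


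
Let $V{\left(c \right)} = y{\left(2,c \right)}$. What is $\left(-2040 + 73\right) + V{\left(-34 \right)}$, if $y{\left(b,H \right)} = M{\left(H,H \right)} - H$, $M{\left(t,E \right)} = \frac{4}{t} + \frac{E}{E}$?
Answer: $- \frac{32846}{17} \approx -1932.1$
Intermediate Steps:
$M{\left(t,E \right)} = 1 + \frac{4}{t}$ ($M{\left(t,E \right)} = \frac{4}{t} + 1 = 1 + \frac{4}{t}$)
$y{\left(b,H \right)} = - H + \frac{4 + H}{H}$ ($y{\left(b,H \right)} = \frac{4 + H}{H} - H = - H + \frac{4 + H}{H}$)
$V{\left(c \right)} = 1 - c + \frac{4}{c}$
$\left(-2040 + 73\right) + V{\left(-34 \right)} = \left(-2040 + 73\right) + \left(1 - -34 + \frac{4}{-34}\right) = -1967 + \left(1 + 34 + 4 \left(- \frac{1}{34}\right)\right) = -1967 + \left(1 + 34 - \frac{2}{17}\right) = -1967 + \frac{593}{17} = - \frac{32846}{17}$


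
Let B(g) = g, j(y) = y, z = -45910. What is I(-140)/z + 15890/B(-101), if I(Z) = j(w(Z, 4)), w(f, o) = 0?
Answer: -15890/101 ≈ -157.33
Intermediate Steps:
I(Z) = 0
I(-140)/z + 15890/B(-101) = 0/(-45910) + 15890/(-101) = 0*(-1/45910) + 15890*(-1/101) = 0 - 15890/101 = -15890/101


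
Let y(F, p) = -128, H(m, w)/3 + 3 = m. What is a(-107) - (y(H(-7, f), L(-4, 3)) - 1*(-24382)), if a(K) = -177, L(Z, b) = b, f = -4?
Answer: -24431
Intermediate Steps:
H(m, w) = -9 + 3*m
a(-107) - (y(H(-7, f), L(-4, 3)) - 1*(-24382)) = -177 - (-128 - 1*(-24382)) = -177 - (-128 + 24382) = -177 - 1*24254 = -177 - 24254 = -24431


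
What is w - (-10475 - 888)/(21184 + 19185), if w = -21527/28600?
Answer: -49458333/104959400 ≈ -0.47121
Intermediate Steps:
w = -1957/2600 (w = -21527*1/28600 = -1957/2600 ≈ -0.75269)
w - (-10475 - 888)/(21184 + 19185) = -1957/2600 - (-10475 - 888)/(21184 + 19185) = -1957/2600 - (-11363)/40369 = -1957/2600 - 1*(-11363/40369) = -1957/2600 + 11363/40369 = -49458333/104959400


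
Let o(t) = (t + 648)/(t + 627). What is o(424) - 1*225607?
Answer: -237111885/1051 ≈ -2.2561e+5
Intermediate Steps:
o(t) = (648 + t)/(627 + t)
o(424) - 1*225607 = (648 + 424)/(627 + 424) - 1*225607 = 1072/1051 - 225607 = -237111885/1051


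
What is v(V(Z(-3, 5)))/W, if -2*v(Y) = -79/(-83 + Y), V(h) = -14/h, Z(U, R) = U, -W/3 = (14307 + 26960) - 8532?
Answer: 79/15385450 ≈ 5.1347e-6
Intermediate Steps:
W = -98205 (W = -3*((14307 + 26960) - 8532) = -3*(41267 - 8532) = -3*32735 = -98205)
v(Y) = 79/(2*(-83 + Y)) (v(Y) = -(-79)/(2*(-83 + Y)) = 79/(2*(-83 + Y)))
v(V(Z(-3, 5)))/W = (79/(2*(-83 - 14/(-3))))/(-98205) = (79/(2*(-83 - 14*(-⅓))))*(-1/98205) = (79/(2*(-83 + 14/3)))*(-1/98205) = (79/(2*(-235/3)))*(-1/98205) = ((79/2)*(-3/235))*(-1/98205) = -237/470*(-1/98205) = 79/15385450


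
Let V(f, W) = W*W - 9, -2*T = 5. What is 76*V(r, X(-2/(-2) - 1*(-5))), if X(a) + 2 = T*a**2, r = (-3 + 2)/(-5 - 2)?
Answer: 642580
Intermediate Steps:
T = -5/2 (T = -1/2*5 = -5/2 ≈ -2.5000)
r = 1/7 (r = -1/(-7) = -1*(-1/7) = 1/7 ≈ 0.14286)
X(a) = -2 - 5*a**2/2
V(f, W) = -9 + W**2 (V(f, W) = W**2 - 9 = -9 + W**2)
76*V(r, X(-2/(-2) - 1*(-5))) = 76*(-9 + (-2 - 5*(-2/(-2) - 1*(-5))**2/2)**2) = 76*(-9 + (-2 - 5*(-2*(-1/2) + 5)**2/2)**2) = 76*(-9 + (-2 - 5*(1 + 5)**2/2)**2) = 76*(-9 + (-2 - 5/2*6**2)**2) = 76*(-9 + (-2 - 5/2*36)**2) = 76*(-9 + (-2 - 90)**2) = 76*(-9 + (-92)**2) = 76*(-9 + 8464) = 76*8455 = 642580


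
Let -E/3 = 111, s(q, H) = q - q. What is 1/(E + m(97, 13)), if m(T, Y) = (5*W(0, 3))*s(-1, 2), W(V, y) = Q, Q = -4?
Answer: -1/333 ≈ -0.0030030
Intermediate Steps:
s(q, H) = 0
W(V, y) = -4
m(T, Y) = 0 (m(T, Y) = (5*(-4))*0 = -20*0 = 0)
E = -333 (E = -3*111 = -333)
1/(E + m(97, 13)) = 1/(-333 + 0) = 1/(-333) = -1/333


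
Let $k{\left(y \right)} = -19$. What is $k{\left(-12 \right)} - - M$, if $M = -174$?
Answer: $-193$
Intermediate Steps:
$k{\left(-12 \right)} - - M = -19 - \left(-1\right) \left(-174\right) = -19 - 174 = -193$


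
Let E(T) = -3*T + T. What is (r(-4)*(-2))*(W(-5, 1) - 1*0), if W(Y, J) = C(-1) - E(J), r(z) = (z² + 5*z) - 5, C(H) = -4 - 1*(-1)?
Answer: -18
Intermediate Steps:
C(H) = -3 (C(H) = -4 + 1 = -3)
r(z) = -5 + z² + 5*z
E(T) = -2*T
W(Y, J) = -3 + 2*J (W(Y, J) = -3 - (-2)*J = -3 + 2*J)
(r(-4)*(-2))*(W(-5, 1) - 1*0) = ((-5 + (-4)² + 5*(-4))*(-2))*((-3 + 2*1) - 1*0) = ((-5 + 16 - 20)*(-2))*((-3 + 2) + 0) = (-9*(-2))*(-1 + 0) = 18*(-1) = -18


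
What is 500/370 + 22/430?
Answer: 11157/7955 ≈ 1.4025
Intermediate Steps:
500/370 + 22/430 = 500*(1/370) + 22*(1/430) = 50/37 + 11/215 = 11157/7955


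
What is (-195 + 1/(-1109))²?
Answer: 46766657536/1229881 ≈ 38025.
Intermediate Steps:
(-195 + 1/(-1109))² = (-195 - 1/1109)² = (-216256/1109)² = 46766657536/1229881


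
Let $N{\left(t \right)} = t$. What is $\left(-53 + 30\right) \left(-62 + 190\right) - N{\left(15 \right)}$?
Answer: $-2959$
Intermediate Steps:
$\left(-53 + 30\right) \left(-62 + 190\right) - N{\left(15 \right)} = \left(-53 + 30\right) \left(-62 + 190\right) - 15 = \left(-23\right) 128 - 15 = -2944 - 15 = -2959$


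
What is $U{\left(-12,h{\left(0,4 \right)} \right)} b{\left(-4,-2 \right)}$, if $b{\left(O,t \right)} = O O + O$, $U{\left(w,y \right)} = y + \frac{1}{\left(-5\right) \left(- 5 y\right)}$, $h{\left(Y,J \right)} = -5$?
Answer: $- \frac{7512}{125} \approx -60.096$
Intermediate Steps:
$U{\left(w,y \right)} = y + \frac{1}{25 y}$
$b{\left(O,t \right)} = O + O^{2}$ ($b{\left(O,t \right)} = O^{2} + O = O + O^{2}$)
$U{\left(-12,h{\left(0,4 \right)} \right)} b{\left(-4,-2 \right)} = \left(-5 + \frac{1}{25 \left(-5\right)}\right) \left(- 4 \left(1 - 4\right)\right) = \left(-5 + \frac{1}{25} \left(- \frac{1}{5}\right)\right) \left(\left(-4\right) \left(-3\right)\right) = \left(-5 - \frac{1}{125}\right) 12 = \left(- \frac{626}{125}\right) 12 = - \frac{7512}{125}$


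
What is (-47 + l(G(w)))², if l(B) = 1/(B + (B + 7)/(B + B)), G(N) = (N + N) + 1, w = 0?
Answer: 54756/25 ≈ 2190.2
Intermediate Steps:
G(N) = 1 + 2*N (G(N) = 2*N + 1 = 1 + 2*N)
l(B) = 1/(B + (7 + B)/(2*B)) (l(B) = 1/(B + (7 + B)/((2*B))) = 1/(B + (7 + B)*(1/(2*B))) = 1/(B + (7 + B)/(2*B)))
(-47 + l(G(w)))² = (-47 + 2*(1 + 2*0)/(7 + (1 + 2*0) + 2*(1 + 2*0)²))² = (-47 + 2*(1 + 0)/(7 + (1 + 0) + 2*(1 + 0)²))² = (-47 + 2*1/(7 + 1 + 2*1²))² = (-47 + 2*1/(7 + 1 + 2*1))² = (-47 + 2*1/(7 + 1 + 2))² = (-47 + 2*1/10)² = (-47 + 2*1*(⅒))² = (-47 + ⅕)² = (-234/5)² = 54756/25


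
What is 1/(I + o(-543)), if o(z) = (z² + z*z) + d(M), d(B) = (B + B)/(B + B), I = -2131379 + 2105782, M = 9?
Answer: 1/564102 ≈ 1.7727e-6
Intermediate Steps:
I = -25597
d(B) = 1 (d(B) = (2*B)/((2*B)) = (2*B)*(1/(2*B)) = 1)
o(z) = 1 + 2*z² (o(z) = (z² + z*z) + 1 = (z² + z²) + 1 = 2*z² + 1 = 1 + 2*z²)
1/(I + o(-543)) = 1/(-25597 + (1 + 2*(-543)²)) = 1/(-25597 + (1 + 2*294849)) = 1/(-25597 + (1 + 589698)) = 1/(-25597 + 589699) = 1/564102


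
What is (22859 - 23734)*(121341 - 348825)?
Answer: 199048500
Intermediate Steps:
(22859 - 23734)*(121341 - 348825) = -875*(-227484) = 199048500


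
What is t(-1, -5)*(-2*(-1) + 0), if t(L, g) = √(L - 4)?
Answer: 2*I*√5 ≈ 4.4721*I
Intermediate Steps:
t(L, g) = √(-4 + L)
t(-1, -5)*(-2*(-1) + 0) = √(-4 - 1)*(-2*(-1) + 0) = √(-5)*(2 + 0) = (I*√5)*2 = 2*I*√5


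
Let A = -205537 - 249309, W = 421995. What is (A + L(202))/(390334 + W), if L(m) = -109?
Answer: -454955/812329 ≈ -0.56006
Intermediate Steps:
A = -454846
(A + L(202))/(390334 + W) = (-454846 - 109)/(390334 + 421995) = -454955/812329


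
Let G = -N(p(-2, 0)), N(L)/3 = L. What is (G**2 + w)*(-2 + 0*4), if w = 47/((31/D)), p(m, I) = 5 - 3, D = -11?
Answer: -1198/31 ≈ -38.645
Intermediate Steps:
p(m, I) = 2
N(L) = 3*L
G = -6 (G = -3*2 = -1*6 = -6)
w = -517/31 (w = 47/((31/(-11))) = 47/((31*(-1/11))) = 47/(-31/11) = 47*(-11/31) = -517/31 ≈ -16.677)
(G**2 + w)*(-2 + 0*4) = ((-6)**2 - 517/31)*(-2 + 0*4) = (36 - 517/31)*(-2 + 0) = (599/31)*(-2) = -1198/31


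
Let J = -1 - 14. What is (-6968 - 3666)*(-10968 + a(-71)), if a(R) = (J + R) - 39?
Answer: 117962962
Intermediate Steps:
J = -15
a(R) = -54 + R (a(R) = (-15 + R) - 39 = -54 + R)
(-6968 - 3666)*(-10968 + a(-71)) = (-6968 - 3666)*(-10968 + (-54 - 71)) = -10634*(-10968 - 125) = -10634*(-11093) = 117962962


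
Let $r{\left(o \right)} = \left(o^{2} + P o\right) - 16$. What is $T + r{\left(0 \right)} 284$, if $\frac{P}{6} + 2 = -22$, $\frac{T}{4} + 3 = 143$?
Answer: $-3984$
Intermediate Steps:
$T = 560$ ($T = -12 + 4 \cdot 143 = -12 + 572 = 560$)
$P = -144$ ($P = -12 + 6 \left(-22\right) = -12 - 132 = -144$)
$r{\left(o \right)} = -16 + o^{2} - 144 o$ ($r{\left(o \right)} = \left(o^{2} - 144 o\right) - 16 = -16 + o^{2} - 144 o$)
$T + r{\left(0 \right)} 284 = 560 + \left(-16 + 0^{2} - 0\right) 284 = 560 + \left(-16 + 0 + 0\right) 284 = 560 - 4544 = -3984$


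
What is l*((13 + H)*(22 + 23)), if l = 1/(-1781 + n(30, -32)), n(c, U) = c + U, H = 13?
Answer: -1170/1783 ≈ -0.65620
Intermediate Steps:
n(c, U) = U + c
l = -1/1783 (l = 1/(-1781 + (-32 + 30)) = 1/(-1781 - 2) = 1/(-1783) = -1/1783 ≈ -0.00056085)
l*((13 + H)*(22 + 23)) = -(13 + 13)*(22 + 23)/1783 = -26*45/1783 = -1/1783*1170 = -1170/1783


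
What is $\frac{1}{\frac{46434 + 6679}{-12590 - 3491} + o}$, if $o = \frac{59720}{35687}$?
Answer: $- \frac{573882647}{935086311} \approx -0.61372$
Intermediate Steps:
$o = \frac{59720}{35687}$ ($o = 59720 \cdot \frac{1}{35687} = \frac{59720}{35687} \approx 1.6734$)
$\frac{1}{\frac{46434 + 6679}{-12590 - 3491} + o} = \frac{1}{\frac{46434 + 6679}{-12590 - 3491} + \frac{59720}{35687}} = \frac{1}{\frac{53113}{-16081} + \frac{59720}{35687}} = \frac{1}{53113 \left(- \frac{1}{16081}\right) + \frac{59720}{35687}} = \frac{1}{- \frac{53113}{16081} + \frac{59720}{35687}} = \frac{1}{- \frac{935086311}{573882647}} = - \frac{573882647}{935086311}$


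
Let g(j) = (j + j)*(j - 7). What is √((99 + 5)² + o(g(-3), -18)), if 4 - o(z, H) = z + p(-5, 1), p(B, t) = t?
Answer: √10759 ≈ 103.73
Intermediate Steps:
g(j) = 2*j*(-7 + j) (g(j) = (2*j)*(-7 + j) = 2*j*(-7 + j))
o(z, H) = 3 - z (o(z, H) = 4 - (z + 1) = 4 - (1 + z) = 4 + (-1 - z) = 3 - z)
√((99 + 5)² + o(g(-3), -18)) = √((99 + 5)² + (3 - 2*(-3)*(-7 - 3))) = √(104² + (3 - 2*(-3)*(-10))) = √(10816 + (3 - 1*60)) = √(10816 + (3 - 60)) = √(10816 - 57) = √10759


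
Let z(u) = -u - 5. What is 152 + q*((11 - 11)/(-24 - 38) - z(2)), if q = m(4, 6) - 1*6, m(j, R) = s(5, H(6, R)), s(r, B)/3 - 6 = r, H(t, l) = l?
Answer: 341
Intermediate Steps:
s(r, B) = 18 + 3*r
m(j, R) = 33 (m(j, R) = 18 + 3*5 = 18 + 15 = 33)
q = 27 (q = 33 - 1*6 = 33 - 6 = 27)
z(u) = -5 - u
152 + q*((11 - 11)/(-24 - 38) - z(2)) = 152 + 27*((11 - 11)/(-24 - 38) - (-5 - 1*2)) = 152 + 27*(0/(-62) - (-5 - 2)) = 152 + 27*(0*(-1/62) - 1*(-7)) = 152 + 27*(0 + 7) = 152 + 27*7 = 152 + 189 = 341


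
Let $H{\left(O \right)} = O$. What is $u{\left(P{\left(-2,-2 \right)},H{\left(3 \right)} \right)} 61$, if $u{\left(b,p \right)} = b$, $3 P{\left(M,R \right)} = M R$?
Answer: $\frac{244}{3} \approx 81.333$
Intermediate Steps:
$P{\left(M,R \right)} = \frac{M R}{3}$
$u{\left(P{\left(-2,-2 \right)},H{\left(3 \right)} \right)} 61 = \frac{1}{3} \left(-2\right) \left(-2\right) 61 = \frac{4}{3} \cdot 61 = \frac{244}{3}$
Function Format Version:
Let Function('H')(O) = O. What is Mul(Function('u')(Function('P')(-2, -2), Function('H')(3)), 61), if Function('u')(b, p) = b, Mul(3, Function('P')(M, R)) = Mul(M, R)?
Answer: Rational(244, 3) ≈ 81.333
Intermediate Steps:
Function('P')(M, R) = Mul(Rational(1, 3), M, R) (Function('P')(M, R) = Mul(Rational(1, 3), Mul(M, R)) = Mul(Rational(1, 3), M, R))
Mul(Function('u')(Function('P')(-2, -2), Function('H')(3)), 61) = Mul(Mul(Rational(1, 3), -2, -2), 61) = Mul(Rational(4, 3), 61) = Rational(244, 3)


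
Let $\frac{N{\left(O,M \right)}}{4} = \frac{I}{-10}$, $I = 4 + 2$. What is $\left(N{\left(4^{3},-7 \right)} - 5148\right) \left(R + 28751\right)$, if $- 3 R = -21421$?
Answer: $- \frac{924273616}{5} \approx -1.8485 \cdot 10^{8}$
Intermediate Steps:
$I = 6$
$R = \frac{21421}{3}$ ($R = \left(- \frac{1}{3}\right) \left(-21421\right) = \frac{21421}{3} \approx 7140.3$)
$N{\left(O,M \right)} = - \frac{12}{5}$ ($N{\left(O,M \right)} = 4 \frac{1}{-10} \cdot 6 = 4 \left(\left(- \frac{1}{10}\right) 6\right) = 4 \left(- \frac{3}{5}\right) = - \frac{12}{5}$)
$\left(N{\left(4^{3},-7 \right)} - 5148\right) \left(R + 28751\right) = \left(- \frac{12}{5} - 5148\right) \left(\frac{21421}{3} + 28751\right) = \left(- \frac{25752}{5}\right) \frac{107674}{3} = - \frac{924273616}{5}$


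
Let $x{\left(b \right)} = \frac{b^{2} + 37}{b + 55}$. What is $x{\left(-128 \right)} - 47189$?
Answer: $- \frac{3461218}{73} \approx -47414.0$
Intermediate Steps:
$x{\left(b \right)} = \frac{37 + b^{2}}{55 + b}$
$x{\left(-128 \right)} - 47189 = \frac{37 + \left(-128\right)^{2}}{55 - 128} - 47189 = \frac{37 + 16384}{-73} - 47189 = \left(- \frac{1}{73}\right) 16421 - 47189 = - \frac{16421}{73} - 47189 = - \frac{3461218}{73}$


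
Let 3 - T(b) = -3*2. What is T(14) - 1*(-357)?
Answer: 366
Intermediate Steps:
T(b) = 9 (T(b) = 3 - (-3)*2 = 3 - 1*(-6) = 3 + 6 = 9)
T(14) - 1*(-357) = 9 - 1*(-357) = 9 + 357 = 366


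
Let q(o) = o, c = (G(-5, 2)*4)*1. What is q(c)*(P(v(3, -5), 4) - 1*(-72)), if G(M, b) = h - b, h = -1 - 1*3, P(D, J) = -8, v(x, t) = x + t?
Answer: -1536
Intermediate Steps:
v(x, t) = t + x
h = -4 (h = -1 - 3 = -4)
G(M, b) = -4 - b
c = -24 (c = ((-4 - 1*2)*4)*1 = ((-4 - 2)*4)*1 = -6*4*1 = -24*1 = -24)
q(c)*(P(v(3, -5), 4) - 1*(-72)) = -24*(-8 - 1*(-72)) = -24*(-8 + 72) = -24*64 = -1536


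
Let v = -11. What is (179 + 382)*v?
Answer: -6171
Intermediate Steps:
(179 + 382)*v = (179 + 382)*(-11) = 561*(-11) = -6171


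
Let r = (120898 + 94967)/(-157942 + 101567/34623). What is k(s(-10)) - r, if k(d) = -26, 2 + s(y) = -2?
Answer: -134702537879/5468324299 ≈ -24.633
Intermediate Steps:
s(y) = -4 (s(y) = -2 - 2 = -4)
r = -7473893895/5468324299 (r = 215865/(-157942 + 101567*(1/34623)) = 215865/(-157942 + 101567/34623) = 215865/(-5468324299/34623) = 215865*(-34623/5468324299) = -7473893895/5468324299 ≈ -1.3668)
k(s(-10)) - r = -26 - 1*(-7473893895/5468324299) = -26 + 7473893895/5468324299 = -134702537879/5468324299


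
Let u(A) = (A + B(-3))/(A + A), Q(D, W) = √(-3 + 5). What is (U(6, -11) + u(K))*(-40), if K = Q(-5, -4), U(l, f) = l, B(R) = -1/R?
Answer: -260 - 10*√2/3 ≈ -264.71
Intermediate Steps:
Q(D, W) = √2
K = √2 ≈ 1.4142
u(A) = (⅓ + A)/(2*A) (u(A) = (A - 1/(-3))/(A + A) = (A - 1*(-⅓))/((2*A)) = (A + ⅓)*(1/(2*A)) = (⅓ + A)*(1/(2*A)) = (⅓ + A)/(2*A))
(U(6, -11) + u(K))*(-40) = (6 + (1 + 3*√2)/(6*(√2)))*(-40) = (6 + (√2/2)*(1 + 3*√2)/6)*(-40) = (6 + √2*(1 + 3*√2)/12)*(-40) = -240 - 10*√2*(1 + 3*√2)/3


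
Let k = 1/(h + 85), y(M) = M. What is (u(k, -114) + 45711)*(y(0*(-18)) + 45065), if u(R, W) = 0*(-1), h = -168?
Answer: 2059966215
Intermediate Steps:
k = -1/83 (k = 1/(-168 + 85) = 1/(-83) = -1/83 ≈ -0.012048)
u(R, W) = 0
(u(k, -114) + 45711)*(y(0*(-18)) + 45065) = (0 + 45711)*(0*(-18) + 45065) = 45711*(0 + 45065) = 45711*45065 = 2059966215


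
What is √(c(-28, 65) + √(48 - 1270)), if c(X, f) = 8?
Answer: √(8 + I*√1222) ≈ 4.683 + 3.7323*I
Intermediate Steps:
√(c(-28, 65) + √(48 - 1270)) = √(8 + √(48 - 1270)) = √(8 + √(-1222)) = √(8 + I*√1222)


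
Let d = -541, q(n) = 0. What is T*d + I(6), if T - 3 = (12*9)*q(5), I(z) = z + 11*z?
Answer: -1551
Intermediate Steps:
I(z) = 12*z
T = 3 (T = 3 + (12*9)*0 = 3 + 108*0 = 3 + 0 = 3)
T*d + I(6) = 3*(-541) + 12*6 = -1623 + 72 = -1551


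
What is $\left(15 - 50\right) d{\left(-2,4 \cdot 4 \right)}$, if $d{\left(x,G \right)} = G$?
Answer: $-560$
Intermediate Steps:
$\left(15 - 50\right) d{\left(-2,4 \cdot 4 \right)} = \left(15 - 50\right) 4 \cdot 4 = \left(-35\right) 16 = -560$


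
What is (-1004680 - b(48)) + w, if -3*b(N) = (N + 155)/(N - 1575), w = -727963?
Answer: -7937237786/4581 ≈ -1.7326e+6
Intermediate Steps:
b(N) = -(155 + N)/(3*(-1575 + N)) (b(N) = -(N + 155)/(3*(N - 1575)) = -(155 + N)/(3*(-1575 + N)))
(-1004680 - b(48)) + w = (-1004680 - (-155 - 1*48)/(3*(-1575 + 48))) - 727963 = (-1004680 - (-155 - 48)/(3*(-1527))) - 727963 = (-1004680 - (-1)*(-203)/(3*1527)) - 727963 = (-1004680 - 1*203/4581) - 727963 = (-1004680 - 203/4581) - 727963 = -4602439283/4581 - 727963 = -7937237786/4581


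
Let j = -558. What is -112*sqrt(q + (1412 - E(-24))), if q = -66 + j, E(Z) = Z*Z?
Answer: -224*sqrt(53) ≈ -1630.7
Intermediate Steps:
E(Z) = Z**2
q = -624 (q = -66 - 558 = -624)
-112*sqrt(q + (1412 - E(-24))) = -112*sqrt(-624 + (1412 - 1*(-24)**2)) = -112*sqrt(-624 + (1412 - 1*576)) = -112*sqrt(-624 + (1412 - 576)) = -112*sqrt(-624 + 836) = -224*sqrt(53)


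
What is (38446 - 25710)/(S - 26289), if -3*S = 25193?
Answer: -9552/26015 ≈ -0.36717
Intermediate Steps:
S = -25193/3 (S = -1/3*25193 = -25193/3 ≈ -8397.7)
(38446 - 25710)/(S - 26289) = (38446 - 25710)/(-25193/3 - 26289) = 12736/(-104060/3) = 12736*(-3/104060) = -9552/26015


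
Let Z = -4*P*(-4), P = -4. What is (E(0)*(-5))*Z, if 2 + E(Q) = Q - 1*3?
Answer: -1600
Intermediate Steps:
E(Q) = -5 + Q (E(Q) = -2 + (Q - 1*3) = -2 + (Q - 3) = -2 + (-3 + Q) = -5 + Q)
Z = -64 (Z = -4*(-4)*(-4) = 16*(-4) = -64)
(E(0)*(-5))*Z = ((-5 + 0)*(-5))*(-64) = -5*(-5)*(-64) = 25*(-64) = -1600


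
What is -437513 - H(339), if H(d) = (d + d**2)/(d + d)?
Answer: -437683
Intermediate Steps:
H(d) = (d + d**2)/(2*d) (H(d) = (d + d**2)/((2*d)) = (d + d**2)*(1/(2*d)) = (d + d**2)/(2*d))
-437513 - H(339) = -437513 - (1/2 + (1/2)*339) = -437513 - (1/2 + 339/2) = -437513 - 1*170 = -437513 - 170 = -437683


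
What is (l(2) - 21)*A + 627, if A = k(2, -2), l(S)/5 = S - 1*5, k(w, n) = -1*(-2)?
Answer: 555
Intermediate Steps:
k(w, n) = 2
l(S) = -25 + 5*S (l(S) = 5*(S - 1*5) = 5*(S - 5) = 5*(-5 + S) = -25 + 5*S)
A = 2
(l(2) - 21)*A + 627 = ((-25 + 5*2) - 21)*2 + 627 = ((-25 + 10) - 21)*2 + 627 = (-15 - 21)*2 + 627 = -36*2 + 627 = -72 + 627 = 555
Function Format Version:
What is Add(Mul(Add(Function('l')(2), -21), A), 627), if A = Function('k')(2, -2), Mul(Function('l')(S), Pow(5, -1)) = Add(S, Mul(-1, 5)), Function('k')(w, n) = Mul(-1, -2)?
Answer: 555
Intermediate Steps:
Function('k')(w, n) = 2
Function('l')(S) = Add(-25, Mul(5, S)) (Function('l')(S) = Mul(5, Add(S, Mul(-1, 5))) = Mul(5, Add(S, -5)) = Mul(5, Add(-5, S)) = Add(-25, Mul(5, S)))
A = 2
Add(Mul(Add(Function('l')(2), -21), A), 627) = Add(Mul(Add(Add(-25, Mul(5, 2)), -21), 2), 627) = Add(Mul(Add(Add(-25, 10), -21), 2), 627) = Add(Mul(Add(-15, -21), 2), 627) = Add(Mul(-36, 2), 627) = Add(-72, 627) = 555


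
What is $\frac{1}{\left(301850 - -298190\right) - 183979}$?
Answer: $\frac{1}{416061} \approx 2.4035 \cdot 10^{-6}$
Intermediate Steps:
$\frac{1}{\left(301850 - -298190\right) - 183979} = \frac{1}{\left(301850 + 298190\right) - 183979} = \frac{1}{600040 - 183979} = \frac{1}{416061}$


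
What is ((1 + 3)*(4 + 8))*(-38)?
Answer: -1824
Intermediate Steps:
((1 + 3)*(4 + 8))*(-38) = (4*12)*(-38) = 48*(-38) = -1824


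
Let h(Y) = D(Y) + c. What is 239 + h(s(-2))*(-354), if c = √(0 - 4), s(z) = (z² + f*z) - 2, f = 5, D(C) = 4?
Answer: -1177 - 708*I ≈ -1177.0 - 708.0*I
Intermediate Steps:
s(z) = -2 + z² + 5*z (s(z) = (z² + 5*z) - 2 = -2 + z² + 5*z)
c = 2*I (c = √(-4) = 2*I ≈ 2.0*I)
h(Y) = 4 + 2*I
239 + h(s(-2))*(-354) = 239 + (4 + 2*I)*(-354) = 239 + (-1416 - 708*I) = -1177 - 708*I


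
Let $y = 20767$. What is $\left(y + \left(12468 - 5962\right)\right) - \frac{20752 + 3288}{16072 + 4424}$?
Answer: $\frac{69870421}{2562} \approx 27272.0$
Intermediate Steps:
$\left(y + \left(12468 - 5962\right)\right) - \frac{20752 + 3288}{16072 + 4424} = \left(20767 + \left(12468 - 5962\right)\right) - \frac{20752 + 3288}{16072 + 4424} = \left(20767 + 6506\right) - \frac{24040}{20496} = 27273 - 24040 \cdot \frac{1}{20496} = 27273 - \frac{3005}{2562} = \frac{69870421}{2562}$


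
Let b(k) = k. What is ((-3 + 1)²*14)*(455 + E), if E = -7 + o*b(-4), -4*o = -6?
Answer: 24752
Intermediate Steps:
o = 3/2 (o = -¼*(-6) = 3/2 ≈ 1.5000)
E = -13 (E = -7 + (3/2)*(-4) = -7 - 6 = -13)
((-3 + 1)²*14)*(455 + E) = ((-3 + 1)²*14)*(455 - 13) = ((-2)²*14)*442 = (4*14)*442 = 56*442 = 24752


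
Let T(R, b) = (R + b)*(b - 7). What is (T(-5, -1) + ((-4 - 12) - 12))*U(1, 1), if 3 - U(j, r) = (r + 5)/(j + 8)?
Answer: 140/3 ≈ 46.667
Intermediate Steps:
T(R, b) = (-7 + b)*(R + b) (T(R, b) = (R + b)*(-7 + b) = (-7 + b)*(R + b))
U(j, r) = 3 - (5 + r)/(8 + j) (U(j, r) = 3 - (r + 5)/(j + 8) = 3 - (5 + r)/(8 + j))
(T(-5, -1) + ((-4 - 12) - 12))*U(1, 1) = (((-1)² - 7*(-5) - 7*(-1) - 5*(-1)) + ((-4 - 12) - 12))*((19 - 1*1 + 3*1)/(8 + 1)) = ((1 + 35 + 7 + 5) + (-16 - 12))*((19 - 1 + 3)/9) = (48 - 28)*((⅑)*21) = 20*(7/3) = 140/3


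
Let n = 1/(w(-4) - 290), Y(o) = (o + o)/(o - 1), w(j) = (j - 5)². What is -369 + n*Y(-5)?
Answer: -231368/627 ≈ -369.01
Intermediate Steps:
w(j) = (-5 + j)²
Y(o) = 2*o/(-1 + o) (Y(o) = (2*o)/(-1 + o) = 2*o/(-1 + o))
n = -1/209 (n = 1/((-5 - 4)² - 290) = 1/((-9)² - 290) = 1/(81 - 290) = 1/(-209) = -1/209 ≈ -0.0047847)
-369 + n*Y(-5) = -369 - 2*(-5)/(209*(-1 - 5)) = -369 - 2*(-5)/(209*(-6)) = -369 - 2*(-5)*(-1)/(209*6) = -369 - 1/209*5/3 = -369 - 5/627 = -231368/627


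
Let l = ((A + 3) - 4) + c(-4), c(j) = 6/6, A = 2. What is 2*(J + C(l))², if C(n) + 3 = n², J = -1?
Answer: 0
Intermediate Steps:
c(j) = 1 (c(j) = 6*(⅙) = 1)
l = 2 (l = ((2 + 3) - 4) + 1 = (5 - 4) + 1 = 1 + 1 = 2)
C(n) = -3 + n²
2*(J + C(l))² = 2*(-1 + (-3 + 2²))² = 2*(-1 + (-3 + 4))² = 2*(-1 + 1)² = 2*0² = 2*0 = 0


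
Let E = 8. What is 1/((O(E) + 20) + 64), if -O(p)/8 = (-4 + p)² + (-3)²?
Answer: -1/116 ≈ -0.0086207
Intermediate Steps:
O(p) = -72 - 8*(-4 + p)² (O(p) = -8*((-4 + p)² + (-3)²) = -8*((-4 + p)² + 9) = -8*(9 + (-4 + p)²) = -72 - 8*(-4 + p)²)
1/((O(E) + 20) + 64) = 1/(((-72 - 8*(-4 + 8)²) + 20) + 64) = 1/(((-72 - 8*4²) + 20) + 64) = 1/(((-72 - 8*16) + 20) + 64) = 1/(((-72 - 128) + 20) + 64) = 1/((-200 + 20) + 64) = 1/(-180 + 64) = 1/(-116) = -1/116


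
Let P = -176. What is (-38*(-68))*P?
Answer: -454784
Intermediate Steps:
(-38*(-68))*P = -38*(-68)*(-176) = 2584*(-176) = -454784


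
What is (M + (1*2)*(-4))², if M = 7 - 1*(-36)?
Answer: 1225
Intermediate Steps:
M = 43 (M = 7 + 36 = 43)
(M + (1*2)*(-4))² = (43 + (1*2)*(-4))² = (43 + 2*(-4))² = (43 - 8)² = 35² = 1225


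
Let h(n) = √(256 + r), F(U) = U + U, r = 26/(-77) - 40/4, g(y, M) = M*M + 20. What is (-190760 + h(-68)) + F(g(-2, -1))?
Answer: -190718 + 2*√364133/77 ≈ -1.9070e+5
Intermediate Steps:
g(y, M) = 20 + M² (g(y, M) = M² + 20 = 20 + M²)
r = -796/77 (r = 26*(-1/77) - 40*¼ = -26/77 - 10 = -796/77 ≈ -10.338)
F(U) = 2*U
h(n) = 2*√364133/77 (h(n) = √(256 - 796/77) = √(18916/77) = 2*√364133/77)
(-190760 + h(-68)) + F(g(-2, -1)) = (-190760 + 2*√364133/77) + 2*(20 + (-1)²) = (-190760 + 2*√364133/77) + 2*(20 + 1) = (-190760 + 2*√364133/77) + 2*21 = (-190760 + 2*√364133/77) + 42 = -190718 + 2*√364133/77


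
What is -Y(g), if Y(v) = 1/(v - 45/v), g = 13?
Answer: -13/124 ≈ -0.10484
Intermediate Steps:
-Y(g) = -13/(-45 + 13²) = -13/(-45 + 169) = -13/124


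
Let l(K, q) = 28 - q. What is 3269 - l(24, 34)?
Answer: 3275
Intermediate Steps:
3269 - l(24, 34) = 3269 - (28 - 1*34) = 3269 - (28 - 34) = 3269 - 1*(-6) = 3269 + 6 = 3275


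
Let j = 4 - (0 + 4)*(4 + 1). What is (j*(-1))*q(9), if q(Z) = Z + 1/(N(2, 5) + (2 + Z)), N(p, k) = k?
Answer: 145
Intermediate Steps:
q(Z) = Z + 1/(7 + Z) (q(Z) = Z + 1/(5 + (2 + Z)) = Z + 1/(7 + Z))
j = -16 (j = 4 - 4*5 = 4 - 1*20 = 4 - 20 = -16)
(j*(-1))*q(9) = (-16*(-1))*((1 + 9**2 + 7*9)/(7 + 9)) = 16*((1 + 81 + 63)/16) = 16*((1/16)*145) = 16*(145/16) = 145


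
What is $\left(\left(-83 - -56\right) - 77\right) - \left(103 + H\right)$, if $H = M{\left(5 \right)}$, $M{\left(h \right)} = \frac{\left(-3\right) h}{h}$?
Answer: $-204$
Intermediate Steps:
$M{\left(h \right)} = -3$
$H = -3$
$\left(\left(-83 - -56\right) - 77\right) - \left(103 + H\right) = \left(\left(-83 - -56\right) - 77\right) + \left(\left(\left(6 - -3\right) - -6\right) - 115\right) = \left(\left(-83 + 56\right) - 77\right) + \left(\left(\left(6 + 3\right) + 6\right) - 115\right) = \left(-27 - 77\right) + \left(\left(9 + 6\right) - 115\right) = -104 + \left(15 - 115\right) = -104 - 100 = -204$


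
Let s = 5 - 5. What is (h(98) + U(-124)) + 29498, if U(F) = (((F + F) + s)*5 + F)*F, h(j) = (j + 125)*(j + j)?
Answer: 242342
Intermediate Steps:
h(j) = 2*j*(125 + j) (h(j) = (125 + j)*(2*j) = 2*j*(125 + j))
s = 0
U(F) = 11*F**2 (U(F) = (((F + F) + 0)*5 + F)*F = ((2*F + 0)*5 + F)*F = ((2*F)*5 + F)*F = (10*F + F)*F = (11*F)*F = 11*F**2)
(h(98) + U(-124)) + 29498 = (2*98*(125 + 98) + 11*(-124)**2) + 29498 = (2*98*223 + 11*15376) + 29498 = (43708 + 169136) + 29498 = 212844 + 29498 = 242342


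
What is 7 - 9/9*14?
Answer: -7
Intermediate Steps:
7 - 9/9*14 = 7 - 9*1/9*14 = 7 - 1*14 = 7 - 14 = -7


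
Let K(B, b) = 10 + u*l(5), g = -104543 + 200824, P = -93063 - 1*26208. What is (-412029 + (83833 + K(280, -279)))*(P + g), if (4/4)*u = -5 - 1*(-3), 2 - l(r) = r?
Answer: 7544858200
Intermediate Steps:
P = -119271 (P = -93063 - 26208 = -119271)
l(r) = 2 - r
u = -2 (u = -5 - 1*(-3) = -5 + 3 = -2)
g = 96281
K(B, b) = 16 (K(B, b) = 10 - 2*(2 - 1*5) = 10 - 2*(2 - 5) = 10 - 2*(-3) = 10 + 6 = 16)
(-412029 + (83833 + K(280, -279)))*(P + g) = (-412029 + (83833 + 16))*(-119271 + 96281) = (-412029 + 83849)*(-22990) = -328180*(-22990) = 7544858200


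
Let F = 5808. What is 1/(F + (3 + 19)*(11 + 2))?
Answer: 1/6094 ≈ 0.00016410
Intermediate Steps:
1/(F + (3 + 19)*(11 + 2)) = 1/(5808 + (3 + 19)*(11 + 2)) = 1/(5808 + 22*13) = 1/(5808 + 286) = 1/6094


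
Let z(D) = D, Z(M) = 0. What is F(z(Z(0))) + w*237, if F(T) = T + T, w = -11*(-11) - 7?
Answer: 27018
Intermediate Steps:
w = 114 (w = 121 - 7 = 114)
F(T) = 2*T
F(z(Z(0))) + w*237 = 2*0 + 114*237 = 0 + 27018 = 27018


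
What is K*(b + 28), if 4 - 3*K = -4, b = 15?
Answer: 344/3 ≈ 114.67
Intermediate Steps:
K = 8/3 (K = 4/3 - 1/3*(-4) = 4/3 + 4/3 = 8/3 ≈ 2.6667)
K*(b + 28) = 8*(15 + 28)/3 = (8/3)*43 = 344/3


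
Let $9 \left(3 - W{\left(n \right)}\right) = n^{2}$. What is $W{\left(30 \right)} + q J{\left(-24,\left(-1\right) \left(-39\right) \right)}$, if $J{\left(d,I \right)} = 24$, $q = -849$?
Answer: $-20473$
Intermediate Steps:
$W{\left(n \right)} = 3 - \frac{n^{2}}{9}$
$W{\left(30 \right)} + q J{\left(-24,\left(-1\right) \left(-39\right) \right)} = \left(3 - \frac{30^{2}}{9}\right) - 20376 = \left(3 - 100\right) - 20376 = -97 - 20376 = -20473$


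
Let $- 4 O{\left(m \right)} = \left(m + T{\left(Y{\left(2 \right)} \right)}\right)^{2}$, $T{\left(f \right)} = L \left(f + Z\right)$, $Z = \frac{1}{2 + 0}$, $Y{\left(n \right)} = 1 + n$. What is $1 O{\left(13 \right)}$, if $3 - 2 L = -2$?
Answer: $- \frac{7569}{64} \approx -118.27$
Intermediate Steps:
$L = \frac{5}{2}$ ($L = \frac{3}{2} - -1 = \frac{3}{2} + 1 = \frac{5}{2} \approx 2.5$)
$Z = \frac{1}{2} \approx 0.5$
$T{\left(f \right)} = \frac{5}{4} + \frac{5 f}{2}$ ($T{\left(f \right)} = \frac{5 \left(f + \frac{1}{2}\right)}{2} = \frac{5 \left(\frac{1}{2} + f\right)}{2} = \frac{5}{4} + \frac{5 f}{2}$)
$O{\left(m \right)} = - \frac{\left(\frac{35}{4} + m\right)^{2}}{4}$ ($O{\left(m \right)} = - \frac{\left(m + \left(\frac{5}{4} + \frac{5 \left(1 + 2\right)}{2}\right)\right)^{2}}{4} = - \frac{\left(m + \left(\frac{5}{4} + \frac{5}{2} \cdot 3\right)\right)^{2}}{4} = - \frac{\left(m + \left(\frac{5}{4} + \frac{15}{2}\right)\right)^{2}}{4} = - \frac{\left(m + \frac{35}{4}\right)^{2}}{4} = - \frac{\left(\frac{35}{4} + m\right)^{2}}{4}$)
$1 O{\left(13 \right)} = 1 \left(- \frac{\left(35 + 4 \cdot 13\right)^{2}}{64}\right) = 1 \left(- \frac{\left(35 + 52\right)^{2}}{64}\right) = 1 \left(- \frac{87^{2}}{64}\right) = 1 \left(\left(- \frac{1}{64}\right) 7569\right) = 1 \left(- \frac{7569}{64}\right) = - \frac{7569}{64}$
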